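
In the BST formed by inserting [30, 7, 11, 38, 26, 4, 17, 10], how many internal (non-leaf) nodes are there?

Tree built from: [30, 7, 11, 38, 26, 4, 17, 10]
Tree (level-order array): [30, 7, 38, 4, 11, None, None, None, None, 10, 26, None, None, 17]
Rule: An internal node has at least one child.
Per-node child counts:
  node 30: 2 child(ren)
  node 7: 2 child(ren)
  node 4: 0 child(ren)
  node 11: 2 child(ren)
  node 10: 0 child(ren)
  node 26: 1 child(ren)
  node 17: 0 child(ren)
  node 38: 0 child(ren)
Matching nodes: [30, 7, 11, 26]
Count of internal (non-leaf) nodes: 4


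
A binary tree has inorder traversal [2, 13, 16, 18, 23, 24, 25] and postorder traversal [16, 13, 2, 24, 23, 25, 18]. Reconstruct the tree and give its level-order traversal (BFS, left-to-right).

Inorder:   [2, 13, 16, 18, 23, 24, 25]
Postorder: [16, 13, 2, 24, 23, 25, 18]
Algorithm: postorder visits root last, so walk postorder right-to-left;
each value is the root of the current inorder slice — split it at that
value, recurse on the right subtree first, then the left.
Recursive splits:
  root=18; inorder splits into left=[2, 13, 16], right=[23, 24, 25]
  root=25; inorder splits into left=[23, 24], right=[]
  root=23; inorder splits into left=[], right=[24]
  root=24; inorder splits into left=[], right=[]
  root=2; inorder splits into left=[], right=[13, 16]
  root=13; inorder splits into left=[], right=[16]
  root=16; inorder splits into left=[], right=[]
Reconstructed level-order: [18, 2, 25, 13, 23, 16, 24]


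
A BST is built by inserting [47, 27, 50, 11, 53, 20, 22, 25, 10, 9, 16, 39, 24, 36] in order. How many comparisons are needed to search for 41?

Search path for 41: 47 -> 27 -> 39
Found: False
Comparisons: 3


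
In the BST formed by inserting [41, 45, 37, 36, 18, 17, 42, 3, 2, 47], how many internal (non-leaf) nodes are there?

Tree built from: [41, 45, 37, 36, 18, 17, 42, 3, 2, 47]
Tree (level-order array): [41, 37, 45, 36, None, 42, 47, 18, None, None, None, None, None, 17, None, 3, None, 2]
Rule: An internal node has at least one child.
Per-node child counts:
  node 41: 2 child(ren)
  node 37: 1 child(ren)
  node 36: 1 child(ren)
  node 18: 1 child(ren)
  node 17: 1 child(ren)
  node 3: 1 child(ren)
  node 2: 0 child(ren)
  node 45: 2 child(ren)
  node 42: 0 child(ren)
  node 47: 0 child(ren)
Matching nodes: [41, 37, 36, 18, 17, 3, 45]
Count of internal (non-leaf) nodes: 7


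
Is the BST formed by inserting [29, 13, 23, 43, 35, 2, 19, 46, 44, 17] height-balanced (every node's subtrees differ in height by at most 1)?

Tree (level-order array): [29, 13, 43, 2, 23, 35, 46, None, None, 19, None, None, None, 44, None, 17]
Definition: a tree is height-balanced if, at every node, |h(left) - h(right)| <= 1 (empty subtree has height -1).
Bottom-up per-node check:
  node 2: h_left=-1, h_right=-1, diff=0 [OK], height=0
  node 17: h_left=-1, h_right=-1, diff=0 [OK], height=0
  node 19: h_left=0, h_right=-1, diff=1 [OK], height=1
  node 23: h_left=1, h_right=-1, diff=2 [FAIL (|1--1|=2 > 1)], height=2
  node 13: h_left=0, h_right=2, diff=2 [FAIL (|0-2|=2 > 1)], height=3
  node 35: h_left=-1, h_right=-1, diff=0 [OK], height=0
  node 44: h_left=-1, h_right=-1, diff=0 [OK], height=0
  node 46: h_left=0, h_right=-1, diff=1 [OK], height=1
  node 43: h_left=0, h_right=1, diff=1 [OK], height=2
  node 29: h_left=3, h_right=2, diff=1 [OK], height=4
Node 23 violates the condition: |1 - -1| = 2 > 1.
Result: Not balanced


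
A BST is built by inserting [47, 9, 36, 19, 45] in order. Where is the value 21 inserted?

Starting tree (level order): [47, 9, None, None, 36, 19, 45]
Insertion path: 47 -> 9 -> 36 -> 19
Result: insert 21 as right child of 19
Final tree (level order): [47, 9, None, None, 36, 19, 45, None, 21]


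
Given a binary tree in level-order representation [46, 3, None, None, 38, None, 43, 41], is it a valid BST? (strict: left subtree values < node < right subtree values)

Level-order array: [46, 3, None, None, 38, None, 43, 41]
Validate using subtree bounds (lo, hi): at each node, require lo < value < hi,
then recurse left with hi=value and right with lo=value.
Preorder trace (stopping at first violation):
  at node 46 with bounds (-inf, +inf): OK
  at node 3 with bounds (-inf, 46): OK
  at node 38 with bounds (3, 46): OK
  at node 43 with bounds (38, 46): OK
  at node 41 with bounds (38, 43): OK
No violation found at any node.
Result: Valid BST


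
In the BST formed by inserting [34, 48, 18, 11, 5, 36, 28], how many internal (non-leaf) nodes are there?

Tree built from: [34, 48, 18, 11, 5, 36, 28]
Tree (level-order array): [34, 18, 48, 11, 28, 36, None, 5]
Rule: An internal node has at least one child.
Per-node child counts:
  node 34: 2 child(ren)
  node 18: 2 child(ren)
  node 11: 1 child(ren)
  node 5: 0 child(ren)
  node 28: 0 child(ren)
  node 48: 1 child(ren)
  node 36: 0 child(ren)
Matching nodes: [34, 18, 11, 48]
Count of internal (non-leaf) nodes: 4


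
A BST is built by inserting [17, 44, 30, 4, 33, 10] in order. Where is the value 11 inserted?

Starting tree (level order): [17, 4, 44, None, 10, 30, None, None, None, None, 33]
Insertion path: 17 -> 4 -> 10
Result: insert 11 as right child of 10
Final tree (level order): [17, 4, 44, None, 10, 30, None, None, 11, None, 33]


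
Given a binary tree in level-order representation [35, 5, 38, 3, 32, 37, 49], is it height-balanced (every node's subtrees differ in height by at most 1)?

Tree (level-order array): [35, 5, 38, 3, 32, 37, 49]
Definition: a tree is height-balanced if, at every node, |h(left) - h(right)| <= 1 (empty subtree has height -1).
Bottom-up per-node check:
  node 3: h_left=-1, h_right=-1, diff=0 [OK], height=0
  node 32: h_left=-1, h_right=-1, diff=0 [OK], height=0
  node 5: h_left=0, h_right=0, diff=0 [OK], height=1
  node 37: h_left=-1, h_right=-1, diff=0 [OK], height=0
  node 49: h_left=-1, h_right=-1, diff=0 [OK], height=0
  node 38: h_left=0, h_right=0, diff=0 [OK], height=1
  node 35: h_left=1, h_right=1, diff=0 [OK], height=2
All nodes satisfy the balance condition.
Result: Balanced


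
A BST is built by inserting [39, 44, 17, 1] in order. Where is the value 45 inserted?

Starting tree (level order): [39, 17, 44, 1]
Insertion path: 39 -> 44
Result: insert 45 as right child of 44
Final tree (level order): [39, 17, 44, 1, None, None, 45]


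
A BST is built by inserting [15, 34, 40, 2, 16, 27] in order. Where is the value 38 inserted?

Starting tree (level order): [15, 2, 34, None, None, 16, 40, None, 27]
Insertion path: 15 -> 34 -> 40
Result: insert 38 as left child of 40
Final tree (level order): [15, 2, 34, None, None, 16, 40, None, 27, 38]


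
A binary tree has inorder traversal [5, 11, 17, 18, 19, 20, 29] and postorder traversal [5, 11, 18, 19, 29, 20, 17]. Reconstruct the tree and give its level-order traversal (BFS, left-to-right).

Inorder:   [5, 11, 17, 18, 19, 20, 29]
Postorder: [5, 11, 18, 19, 29, 20, 17]
Algorithm: postorder visits root last, so walk postorder right-to-left;
each value is the root of the current inorder slice — split it at that
value, recurse on the right subtree first, then the left.
Recursive splits:
  root=17; inorder splits into left=[5, 11], right=[18, 19, 20, 29]
  root=20; inorder splits into left=[18, 19], right=[29]
  root=29; inorder splits into left=[], right=[]
  root=19; inorder splits into left=[18], right=[]
  root=18; inorder splits into left=[], right=[]
  root=11; inorder splits into left=[5], right=[]
  root=5; inorder splits into left=[], right=[]
Reconstructed level-order: [17, 11, 20, 5, 19, 29, 18]


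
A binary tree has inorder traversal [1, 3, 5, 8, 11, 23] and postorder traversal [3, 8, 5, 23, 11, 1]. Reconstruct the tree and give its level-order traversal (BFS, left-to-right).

Inorder:   [1, 3, 5, 8, 11, 23]
Postorder: [3, 8, 5, 23, 11, 1]
Algorithm: postorder visits root last, so walk postorder right-to-left;
each value is the root of the current inorder slice — split it at that
value, recurse on the right subtree first, then the left.
Recursive splits:
  root=1; inorder splits into left=[], right=[3, 5, 8, 11, 23]
  root=11; inorder splits into left=[3, 5, 8], right=[23]
  root=23; inorder splits into left=[], right=[]
  root=5; inorder splits into left=[3], right=[8]
  root=8; inorder splits into left=[], right=[]
  root=3; inorder splits into left=[], right=[]
Reconstructed level-order: [1, 11, 5, 23, 3, 8]


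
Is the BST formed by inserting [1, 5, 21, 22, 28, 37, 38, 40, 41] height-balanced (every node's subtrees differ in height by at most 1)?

Tree (level-order array): [1, None, 5, None, 21, None, 22, None, 28, None, 37, None, 38, None, 40, None, 41]
Definition: a tree is height-balanced if, at every node, |h(left) - h(right)| <= 1 (empty subtree has height -1).
Bottom-up per-node check:
  node 41: h_left=-1, h_right=-1, diff=0 [OK], height=0
  node 40: h_left=-1, h_right=0, diff=1 [OK], height=1
  node 38: h_left=-1, h_right=1, diff=2 [FAIL (|-1-1|=2 > 1)], height=2
  node 37: h_left=-1, h_right=2, diff=3 [FAIL (|-1-2|=3 > 1)], height=3
  node 28: h_left=-1, h_right=3, diff=4 [FAIL (|-1-3|=4 > 1)], height=4
  node 22: h_left=-1, h_right=4, diff=5 [FAIL (|-1-4|=5 > 1)], height=5
  node 21: h_left=-1, h_right=5, diff=6 [FAIL (|-1-5|=6 > 1)], height=6
  node 5: h_left=-1, h_right=6, diff=7 [FAIL (|-1-6|=7 > 1)], height=7
  node 1: h_left=-1, h_right=7, diff=8 [FAIL (|-1-7|=8 > 1)], height=8
Node 38 violates the condition: |-1 - 1| = 2 > 1.
Result: Not balanced


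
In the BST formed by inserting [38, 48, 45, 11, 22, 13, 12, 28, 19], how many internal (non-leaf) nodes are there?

Tree built from: [38, 48, 45, 11, 22, 13, 12, 28, 19]
Tree (level-order array): [38, 11, 48, None, 22, 45, None, 13, 28, None, None, 12, 19]
Rule: An internal node has at least one child.
Per-node child counts:
  node 38: 2 child(ren)
  node 11: 1 child(ren)
  node 22: 2 child(ren)
  node 13: 2 child(ren)
  node 12: 0 child(ren)
  node 19: 0 child(ren)
  node 28: 0 child(ren)
  node 48: 1 child(ren)
  node 45: 0 child(ren)
Matching nodes: [38, 11, 22, 13, 48]
Count of internal (non-leaf) nodes: 5


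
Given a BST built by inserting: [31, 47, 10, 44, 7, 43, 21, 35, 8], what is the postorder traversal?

Tree insertion order: [31, 47, 10, 44, 7, 43, 21, 35, 8]
Tree (level-order array): [31, 10, 47, 7, 21, 44, None, None, 8, None, None, 43, None, None, None, 35]
Postorder traversal: [8, 7, 21, 10, 35, 43, 44, 47, 31]


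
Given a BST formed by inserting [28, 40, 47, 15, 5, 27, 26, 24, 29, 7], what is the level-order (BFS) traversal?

Tree insertion order: [28, 40, 47, 15, 5, 27, 26, 24, 29, 7]
Tree (level-order array): [28, 15, 40, 5, 27, 29, 47, None, 7, 26, None, None, None, None, None, None, None, 24]
BFS from the root, enqueuing left then right child of each popped node:
  queue [28] -> pop 28, enqueue [15, 40], visited so far: [28]
  queue [15, 40] -> pop 15, enqueue [5, 27], visited so far: [28, 15]
  queue [40, 5, 27] -> pop 40, enqueue [29, 47], visited so far: [28, 15, 40]
  queue [5, 27, 29, 47] -> pop 5, enqueue [7], visited so far: [28, 15, 40, 5]
  queue [27, 29, 47, 7] -> pop 27, enqueue [26], visited so far: [28, 15, 40, 5, 27]
  queue [29, 47, 7, 26] -> pop 29, enqueue [none], visited so far: [28, 15, 40, 5, 27, 29]
  queue [47, 7, 26] -> pop 47, enqueue [none], visited so far: [28, 15, 40, 5, 27, 29, 47]
  queue [7, 26] -> pop 7, enqueue [none], visited so far: [28, 15, 40, 5, 27, 29, 47, 7]
  queue [26] -> pop 26, enqueue [24], visited so far: [28, 15, 40, 5, 27, 29, 47, 7, 26]
  queue [24] -> pop 24, enqueue [none], visited so far: [28, 15, 40, 5, 27, 29, 47, 7, 26, 24]
Result: [28, 15, 40, 5, 27, 29, 47, 7, 26, 24]


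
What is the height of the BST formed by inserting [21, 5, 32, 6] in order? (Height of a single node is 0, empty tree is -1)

Insertion order: [21, 5, 32, 6]
Tree (level-order array): [21, 5, 32, None, 6]
Compute height bottom-up (empty subtree = -1):
  height(6) = 1 + max(-1, -1) = 0
  height(5) = 1 + max(-1, 0) = 1
  height(32) = 1 + max(-1, -1) = 0
  height(21) = 1 + max(1, 0) = 2
Height = 2


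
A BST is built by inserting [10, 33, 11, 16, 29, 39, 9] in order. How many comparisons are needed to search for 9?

Search path for 9: 10 -> 9
Found: True
Comparisons: 2


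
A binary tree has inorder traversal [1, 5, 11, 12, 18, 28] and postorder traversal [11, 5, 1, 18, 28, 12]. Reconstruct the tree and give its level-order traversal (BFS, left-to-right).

Inorder:   [1, 5, 11, 12, 18, 28]
Postorder: [11, 5, 1, 18, 28, 12]
Algorithm: postorder visits root last, so walk postorder right-to-left;
each value is the root of the current inorder slice — split it at that
value, recurse on the right subtree first, then the left.
Recursive splits:
  root=12; inorder splits into left=[1, 5, 11], right=[18, 28]
  root=28; inorder splits into left=[18], right=[]
  root=18; inorder splits into left=[], right=[]
  root=1; inorder splits into left=[], right=[5, 11]
  root=5; inorder splits into left=[], right=[11]
  root=11; inorder splits into left=[], right=[]
Reconstructed level-order: [12, 1, 28, 5, 18, 11]


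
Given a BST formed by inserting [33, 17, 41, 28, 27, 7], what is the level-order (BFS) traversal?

Tree insertion order: [33, 17, 41, 28, 27, 7]
Tree (level-order array): [33, 17, 41, 7, 28, None, None, None, None, 27]
BFS from the root, enqueuing left then right child of each popped node:
  queue [33] -> pop 33, enqueue [17, 41], visited so far: [33]
  queue [17, 41] -> pop 17, enqueue [7, 28], visited so far: [33, 17]
  queue [41, 7, 28] -> pop 41, enqueue [none], visited so far: [33, 17, 41]
  queue [7, 28] -> pop 7, enqueue [none], visited so far: [33, 17, 41, 7]
  queue [28] -> pop 28, enqueue [27], visited so far: [33, 17, 41, 7, 28]
  queue [27] -> pop 27, enqueue [none], visited so far: [33, 17, 41, 7, 28, 27]
Result: [33, 17, 41, 7, 28, 27]


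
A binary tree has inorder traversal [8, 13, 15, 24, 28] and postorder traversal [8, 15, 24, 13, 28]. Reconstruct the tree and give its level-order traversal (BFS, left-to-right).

Inorder:   [8, 13, 15, 24, 28]
Postorder: [8, 15, 24, 13, 28]
Algorithm: postorder visits root last, so walk postorder right-to-left;
each value is the root of the current inorder slice — split it at that
value, recurse on the right subtree first, then the left.
Recursive splits:
  root=28; inorder splits into left=[8, 13, 15, 24], right=[]
  root=13; inorder splits into left=[8], right=[15, 24]
  root=24; inorder splits into left=[15], right=[]
  root=15; inorder splits into left=[], right=[]
  root=8; inorder splits into left=[], right=[]
Reconstructed level-order: [28, 13, 8, 24, 15]


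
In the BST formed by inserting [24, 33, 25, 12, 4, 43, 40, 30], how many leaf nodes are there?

Tree built from: [24, 33, 25, 12, 4, 43, 40, 30]
Tree (level-order array): [24, 12, 33, 4, None, 25, 43, None, None, None, 30, 40]
Rule: A leaf has 0 children.
Per-node child counts:
  node 24: 2 child(ren)
  node 12: 1 child(ren)
  node 4: 0 child(ren)
  node 33: 2 child(ren)
  node 25: 1 child(ren)
  node 30: 0 child(ren)
  node 43: 1 child(ren)
  node 40: 0 child(ren)
Matching nodes: [4, 30, 40]
Count of leaf nodes: 3


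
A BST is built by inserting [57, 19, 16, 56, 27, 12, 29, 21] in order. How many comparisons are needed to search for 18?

Search path for 18: 57 -> 19 -> 16
Found: False
Comparisons: 3


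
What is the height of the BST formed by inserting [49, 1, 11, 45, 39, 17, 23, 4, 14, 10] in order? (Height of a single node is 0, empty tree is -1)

Insertion order: [49, 1, 11, 45, 39, 17, 23, 4, 14, 10]
Tree (level-order array): [49, 1, None, None, 11, 4, 45, None, 10, 39, None, None, None, 17, None, 14, 23]
Compute height bottom-up (empty subtree = -1):
  height(10) = 1 + max(-1, -1) = 0
  height(4) = 1 + max(-1, 0) = 1
  height(14) = 1 + max(-1, -1) = 0
  height(23) = 1 + max(-1, -1) = 0
  height(17) = 1 + max(0, 0) = 1
  height(39) = 1 + max(1, -1) = 2
  height(45) = 1 + max(2, -1) = 3
  height(11) = 1 + max(1, 3) = 4
  height(1) = 1 + max(-1, 4) = 5
  height(49) = 1 + max(5, -1) = 6
Height = 6


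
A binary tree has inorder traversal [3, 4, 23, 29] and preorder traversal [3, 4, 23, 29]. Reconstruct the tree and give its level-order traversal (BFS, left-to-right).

Inorder:  [3, 4, 23, 29]
Preorder: [3, 4, 23, 29]
Algorithm: preorder visits root first, so consume preorder in order;
for each root, split the current inorder slice at that value into
left-subtree inorder and right-subtree inorder, then recurse.
Recursive splits:
  root=3; inorder splits into left=[], right=[4, 23, 29]
  root=4; inorder splits into left=[], right=[23, 29]
  root=23; inorder splits into left=[], right=[29]
  root=29; inorder splits into left=[], right=[]
Reconstructed level-order: [3, 4, 23, 29]


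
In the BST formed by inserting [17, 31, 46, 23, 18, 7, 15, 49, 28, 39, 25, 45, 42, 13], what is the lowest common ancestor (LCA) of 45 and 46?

Tree insertion order: [17, 31, 46, 23, 18, 7, 15, 49, 28, 39, 25, 45, 42, 13]
Tree (level-order array): [17, 7, 31, None, 15, 23, 46, 13, None, 18, 28, 39, 49, None, None, None, None, 25, None, None, 45, None, None, None, None, 42]
In a BST, the LCA of p=45, q=46 is the first node v on the
root-to-leaf path with p <= v <= q (go left if both < v, right if both > v).
Walk from root:
  at 17: both 45 and 46 > 17, go right
  at 31: both 45 and 46 > 31, go right
  at 46: 45 <= 46 <= 46, this is the LCA
LCA = 46


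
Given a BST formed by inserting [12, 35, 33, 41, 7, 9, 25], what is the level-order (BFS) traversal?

Tree insertion order: [12, 35, 33, 41, 7, 9, 25]
Tree (level-order array): [12, 7, 35, None, 9, 33, 41, None, None, 25]
BFS from the root, enqueuing left then right child of each popped node:
  queue [12] -> pop 12, enqueue [7, 35], visited so far: [12]
  queue [7, 35] -> pop 7, enqueue [9], visited so far: [12, 7]
  queue [35, 9] -> pop 35, enqueue [33, 41], visited so far: [12, 7, 35]
  queue [9, 33, 41] -> pop 9, enqueue [none], visited so far: [12, 7, 35, 9]
  queue [33, 41] -> pop 33, enqueue [25], visited so far: [12, 7, 35, 9, 33]
  queue [41, 25] -> pop 41, enqueue [none], visited so far: [12, 7, 35, 9, 33, 41]
  queue [25] -> pop 25, enqueue [none], visited so far: [12, 7, 35, 9, 33, 41, 25]
Result: [12, 7, 35, 9, 33, 41, 25]


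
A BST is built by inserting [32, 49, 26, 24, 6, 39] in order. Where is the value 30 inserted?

Starting tree (level order): [32, 26, 49, 24, None, 39, None, 6]
Insertion path: 32 -> 26
Result: insert 30 as right child of 26
Final tree (level order): [32, 26, 49, 24, 30, 39, None, 6]


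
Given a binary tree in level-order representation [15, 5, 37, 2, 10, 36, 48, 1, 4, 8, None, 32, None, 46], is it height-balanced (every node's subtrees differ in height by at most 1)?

Tree (level-order array): [15, 5, 37, 2, 10, 36, 48, 1, 4, 8, None, 32, None, 46]
Definition: a tree is height-balanced if, at every node, |h(left) - h(right)| <= 1 (empty subtree has height -1).
Bottom-up per-node check:
  node 1: h_left=-1, h_right=-1, diff=0 [OK], height=0
  node 4: h_left=-1, h_right=-1, diff=0 [OK], height=0
  node 2: h_left=0, h_right=0, diff=0 [OK], height=1
  node 8: h_left=-1, h_right=-1, diff=0 [OK], height=0
  node 10: h_left=0, h_right=-1, diff=1 [OK], height=1
  node 5: h_left=1, h_right=1, diff=0 [OK], height=2
  node 32: h_left=-1, h_right=-1, diff=0 [OK], height=0
  node 36: h_left=0, h_right=-1, diff=1 [OK], height=1
  node 46: h_left=-1, h_right=-1, diff=0 [OK], height=0
  node 48: h_left=0, h_right=-1, diff=1 [OK], height=1
  node 37: h_left=1, h_right=1, diff=0 [OK], height=2
  node 15: h_left=2, h_right=2, diff=0 [OK], height=3
All nodes satisfy the balance condition.
Result: Balanced


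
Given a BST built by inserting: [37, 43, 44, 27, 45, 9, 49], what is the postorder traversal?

Tree insertion order: [37, 43, 44, 27, 45, 9, 49]
Tree (level-order array): [37, 27, 43, 9, None, None, 44, None, None, None, 45, None, 49]
Postorder traversal: [9, 27, 49, 45, 44, 43, 37]


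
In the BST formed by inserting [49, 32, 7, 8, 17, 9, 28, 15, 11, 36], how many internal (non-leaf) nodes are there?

Tree built from: [49, 32, 7, 8, 17, 9, 28, 15, 11, 36]
Tree (level-order array): [49, 32, None, 7, 36, None, 8, None, None, None, 17, 9, 28, None, 15, None, None, 11]
Rule: An internal node has at least one child.
Per-node child counts:
  node 49: 1 child(ren)
  node 32: 2 child(ren)
  node 7: 1 child(ren)
  node 8: 1 child(ren)
  node 17: 2 child(ren)
  node 9: 1 child(ren)
  node 15: 1 child(ren)
  node 11: 0 child(ren)
  node 28: 0 child(ren)
  node 36: 0 child(ren)
Matching nodes: [49, 32, 7, 8, 17, 9, 15]
Count of internal (non-leaf) nodes: 7


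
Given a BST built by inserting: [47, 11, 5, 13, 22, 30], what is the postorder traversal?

Tree insertion order: [47, 11, 5, 13, 22, 30]
Tree (level-order array): [47, 11, None, 5, 13, None, None, None, 22, None, 30]
Postorder traversal: [5, 30, 22, 13, 11, 47]


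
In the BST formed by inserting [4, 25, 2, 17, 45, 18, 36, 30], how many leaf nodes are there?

Tree built from: [4, 25, 2, 17, 45, 18, 36, 30]
Tree (level-order array): [4, 2, 25, None, None, 17, 45, None, 18, 36, None, None, None, 30]
Rule: A leaf has 0 children.
Per-node child counts:
  node 4: 2 child(ren)
  node 2: 0 child(ren)
  node 25: 2 child(ren)
  node 17: 1 child(ren)
  node 18: 0 child(ren)
  node 45: 1 child(ren)
  node 36: 1 child(ren)
  node 30: 0 child(ren)
Matching nodes: [2, 18, 30]
Count of leaf nodes: 3


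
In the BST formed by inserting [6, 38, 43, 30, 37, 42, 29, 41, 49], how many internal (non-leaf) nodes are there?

Tree built from: [6, 38, 43, 30, 37, 42, 29, 41, 49]
Tree (level-order array): [6, None, 38, 30, 43, 29, 37, 42, 49, None, None, None, None, 41]
Rule: An internal node has at least one child.
Per-node child counts:
  node 6: 1 child(ren)
  node 38: 2 child(ren)
  node 30: 2 child(ren)
  node 29: 0 child(ren)
  node 37: 0 child(ren)
  node 43: 2 child(ren)
  node 42: 1 child(ren)
  node 41: 0 child(ren)
  node 49: 0 child(ren)
Matching nodes: [6, 38, 30, 43, 42]
Count of internal (non-leaf) nodes: 5


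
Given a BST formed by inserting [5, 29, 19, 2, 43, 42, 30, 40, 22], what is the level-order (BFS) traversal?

Tree insertion order: [5, 29, 19, 2, 43, 42, 30, 40, 22]
Tree (level-order array): [5, 2, 29, None, None, 19, 43, None, 22, 42, None, None, None, 30, None, None, 40]
BFS from the root, enqueuing left then right child of each popped node:
  queue [5] -> pop 5, enqueue [2, 29], visited so far: [5]
  queue [2, 29] -> pop 2, enqueue [none], visited so far: [5, 2]
  queue [29] -> pop 29, enqueue [19, 43], visited so far: [5, 2, 29]
  queue [19, 43] -> pop 19, enqueue [22], visited so far: [5, 2, 29, 19]
  queue [43, 22] -> pop 43, enqueue [42], visited so far: [5, 2, 29, 19, 43]
  queue [22, 42] -> pop 22, enqueue [none], visited so far: [5, 2, 29, 19, 43, 22]
  queue [42] -> pop 42, enqueue [30], visited so far: [5, 2, 29, 19, 43, 22, 42]
  queue [30] -> pop 30, enqueue [40], visited so far: [5, 2, 29, 19, 43, 22, 42, 30]
  queue [40] -> pop 40, enqueue [none], visited so far: [5, 2, 29, 19, 43, 22, 42, 30, 40]
Result: [5, 2, 29, 19, 43, 22, 42, 30, 40]


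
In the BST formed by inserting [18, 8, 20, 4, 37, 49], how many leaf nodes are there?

Tree built from: [18, 8, 20, 4, 37, 49]
Tree (level-order array): [18, 8, 20, 4, None, None, 37, None, None, None, 49]
Rule: A leaf has 0 children.
Per-node child counts:
  node 18: 2 child(ren)
  node 8: 1 child(ren)
  node 4: 0 child(ren)
  node 20: 1 child(ren)
  node 37: 1 child(ren)
  node 49: 0 child(ren)
Matching nodes: [4, 49]
Count of leaf nodes: 2


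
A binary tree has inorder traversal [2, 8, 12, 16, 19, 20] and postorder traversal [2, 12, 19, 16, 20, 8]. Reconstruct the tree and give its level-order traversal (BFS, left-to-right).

Inorder:   [2, 8, 12, 16, 19, 20]
Postorder: [2, 12, 19, 16, 20, 8]
Algorithm: postorder visits root last, so walk postorder right-to-left;
each value is the root of the current inorder slice — split it at that
value, recurse on the right subtree first, then the left.
Recursive splits:
  root=8; inorder splits into left=[2], right=[12, 16, 19, 20]
  root=20; inorder splits into left=[12, 16, 19], right=[]
  root=16; inorder splits into left=[12], right=[19]
  root=19; inorder splits into left=[], right=[]
  root=12; inorder splits into left=[], right=[]
  root=2; inorder splits into left=[], right=[]
Reconstructed level-order: [8, 2, 20, 16, 12, 19]


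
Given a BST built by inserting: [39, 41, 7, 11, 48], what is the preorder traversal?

Tree insertion order: [39, 41, 7, 11, 48]
Tree (level-order array): [39, 7, 41, None, 11, None, 48]
Preorder traversal: [39, 7, 11, 41, 48]


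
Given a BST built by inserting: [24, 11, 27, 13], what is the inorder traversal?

Tree insertion order: [24, 11, 27, 13]
Tree (level-order array): [24, 11, 27, None, 13]
Inorder traversal: [11, 13, 24, 27]


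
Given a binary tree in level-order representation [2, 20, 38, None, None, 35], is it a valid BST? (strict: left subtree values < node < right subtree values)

Level-order array: [2, 20, 38, None, None, 35]
Validate using subtree bounds (lo, hi): at each node, require lo < value < hi,
then recurse left with hi=value and right with lo=value.
Preorder trace (stopping at first violation):
  at node 2 with bounds (-inf, +inf): OK
  at node 20 with bounds (-inf, 2): VIOLATION
Node 20 violates its bound: not (-inf < 20 < 2).
Result: Not a valid BST


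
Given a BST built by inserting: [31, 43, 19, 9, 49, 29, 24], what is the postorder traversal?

Tree insertion order: [31, 43, 19, 9, 49, 29, 24]
Tree (level-order array): [31, 19, 43, 9, 29, None, 49, None, None, 24]
Postorder traversal: [9, 24, 29, 19, 49, 43, 31]


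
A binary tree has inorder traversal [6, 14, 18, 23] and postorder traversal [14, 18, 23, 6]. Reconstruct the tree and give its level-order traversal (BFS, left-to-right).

Inorder:   [6, 14, 18, 23]
Postorder: [14, 18, 23, 6]
Algorithm: postorder visits root last, so walk postorder right-to-left;
each value is the root of the current inorder slice — split it at that
value, recurse on the right subtree first, then the left.
Recursive splits:
  root=6; inorder splits into left=[], right=[14, 18, 23]
  root=23; inorder splits into left=[14, 18], right=[]
  root=18; inorder splits into left=[14], right=[]
  root=14; inorder splits into left=[], right=[]
Reconstructed level-order: [6, 23, 18, 14]


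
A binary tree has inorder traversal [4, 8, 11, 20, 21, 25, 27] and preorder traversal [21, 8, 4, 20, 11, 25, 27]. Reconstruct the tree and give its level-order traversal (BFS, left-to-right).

Inorder:  [4, 8, 11, 20, 21, 25, 27]
Preorder: [21, 8, 4, 20, 11, 25, 27]
Algorithm: preorder visits root first, so consume preorder in order;
for each root, split the current inorder slice at that value into
left-subtree inorder and right-subtree inorder, then recurse.
Recursive splits:
  root=21; inorder splits into left=[4, 8, 11, 20], right=[25, 27]
  root=8; inorder splits into left=[4], right=[11, 20]
  root=4; inorder splits into left=[], right=[]
  root=20; inorder splits into left=[11], right=[]
  root=11; inorder splits into left=[], right=[]
  root=25; inorder splits into left=[], right=[27]
  root=27; inorder splits into left=[], right=[]
Reconstructed level-order: [21, 8, 25, 4, 20, 27, 11]


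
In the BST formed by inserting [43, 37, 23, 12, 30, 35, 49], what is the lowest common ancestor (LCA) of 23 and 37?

Tree insertion order: [43, 37, 23, 12, 30, 35, 49]
Tree (level-order array): [43, 37, 49, 23, None, None, None, 12, 30, None, None, None, 35]
In a BST, the LCA of p=23, q=37 is the first node v on the
root-to-leaf path with p <= v <= q (go left if both < v, right if both > v).
Walk from root:
  at 43: both 23 and 37 < 43, go left
  at 37: 23 <= 37 <= 37, this is the LCA
LCA = 37


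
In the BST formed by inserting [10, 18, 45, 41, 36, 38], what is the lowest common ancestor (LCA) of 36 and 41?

Tree insertion order: [10, 18, 45, 41, 36, 38]
Tree (level-order array): [10, None, 18, None, 45, 41, None, 36, None, None, 38]
In a BST, the LCA of p=36, q=41 is the first node v on the
root-to-leaf path with p <= v <= q (go left if both < v, right if both > v).
Walk from root:
  at 10: both 36 and 41 > 10, go right
  at 18: both 36 and 41 > 18, go right
  at 45: both 36 and 41 < 45, go left
  at 41: 36 <= 41 <= 41, this is the LCA
LCA = 41


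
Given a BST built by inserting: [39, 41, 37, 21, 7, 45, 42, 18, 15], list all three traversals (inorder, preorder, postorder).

Tree insertion order: [39, 41, 37, 21, 7, 45, 42, 18, 15]
Tree (level-order array): [39, 37, 41, 21, None, None, 45, 7, None, 42, None, None, 18, None, None, 15]
Inorder (L, root, R): [7, 15, 18, 21, 37, 39, 41, 42, 45]
Preorder (root, L, R): [39, 37, 21, 7, 18, 15, 41, 45, 42]
Postorder (L, R, root): [15, 18, 7, 21, 37, 42, 45, 41, 39]


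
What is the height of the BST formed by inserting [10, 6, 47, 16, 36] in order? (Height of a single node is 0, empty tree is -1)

Insertion order: [10, 6, 47, 16, 36]
Tree (level-order array): [10, 6, 47, None, None, 16, None, None, 36]
Compute height bottom-up (empty subtree = -1):
  height(6) = 1 + max(-1, -1) = 0
  height(36) = 1 + max(-1, -1) = 0
  height(16) = 1 + max(-1, 0) = 1
  height(47) = 1 + max(1, -1) = 2
  height(10) = 1 + max(0, 2) = 3
Height = 3


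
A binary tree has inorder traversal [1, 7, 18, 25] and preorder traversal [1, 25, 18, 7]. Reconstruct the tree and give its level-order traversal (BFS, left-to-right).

Inorder:  [1, 7, 18, 25]
Preorder: [1, 25, 18, 7]
Algorithm: preorder visits root first, so consume preorder in order;
for each root, split the current inorder slice at that value into
left-subtree inorder and right-subtree inorder, then recurse.
Recursive splits:
  root=1; inorder splits into left=[], right=[7, 18, 25]
  root=25; inorder splits into left=[7, 18], right=[]
  root=18; inorder splits into left=[7], right=[]
  root=7; inorder splits into left=[], right=[]
Reconstructed level-order: [1, 25, 18, 7]


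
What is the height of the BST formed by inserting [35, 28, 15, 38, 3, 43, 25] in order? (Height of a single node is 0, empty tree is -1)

Insertion order: [35, 28, 15, 38, 3, 43, 25]
Tree (level-order array): [35, 28, 38, 15, None, None, 43, 3, 25]
Compute height bottom-up (empty subtree = -1):
  height(3) = 1 + max(-1, -1) = 0
  height(25) = 1 + max(-1, -1) = 0
  height(15) = 1 + max(0, 0) = 1
  height(28) = 1 + max(1, -1) = 2
  height(43) = 1 + max(-1, -1) = 0
  height(38) = 1 + max(-1, 0) = 1
  height(35) = 1 + max(2, 1) = 3
Height = 3


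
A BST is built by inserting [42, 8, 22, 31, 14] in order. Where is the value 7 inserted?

Starting tree (level order): [42, 8, None, None, 22, 14, 31]
Insertion path: 42 -> 8
Result: insert 7 as left child of 8
Final tree (level order): [42, 8, None, 7, 22, None, None, 14, 31]


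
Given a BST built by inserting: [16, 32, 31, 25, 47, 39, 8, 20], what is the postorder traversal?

Tree insertion order: [16, 32, 31, 25, 47, 39, 8, 20]
Tree (level-order array): [16, 8, 32, None, None, 31, 47, 25, None, 39, None, 20]
Postorder traversal: [8, 20, 25, 31, 39, 47, 32, 16]


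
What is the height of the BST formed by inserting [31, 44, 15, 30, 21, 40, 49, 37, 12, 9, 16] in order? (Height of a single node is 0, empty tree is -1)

Insertion order: [31, 44, 15, 30, 21, 40, 49, 37, 12, 9, 16]
Tree (level-order array): [31, 15, 44, 12, 30, 40, 49, 9, None, 21, None, 37, None, None, None, None, None, 16]
Compute height bottom-up (empty subtree = -1):
  height(9) = 1 + max(-1, -1) = 0
  height(12) = 1 + max(0, -1) = 1
  height(16) = 1 + max(-1, -1) = 0
  height(21) = 1 + max(0, -1) = 1
  height(30) = 1 + max(1, -1) = 2
  height(15) = 1 + max(1, 2) = 3
  height(37) = 1 + max(-1, -1) = 0
  height(40) = 1 + max(0, -1) = 1
  height(49) = 1 + max(-1, -1) = 0
  height(44) = 1 + max(1, 0) = 2
  height(31) = 1 + max(3, 2) = 4
Height = 4


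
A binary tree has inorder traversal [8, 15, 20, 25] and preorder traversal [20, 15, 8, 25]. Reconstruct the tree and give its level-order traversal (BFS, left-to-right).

Inorder:  [8, 15, 20, 25]
Preorder: [20, 15, 8, 25]
Algorithm: preorder visits root first, so consume preorder in order;
for each root, split the current inorder slice at that value into
left-subtree inorder and right-subtree inorder, then recurse.
Recursive splits:
  root=20; inorder splits into left=[8, 15], right=[25]
  root=15; inorder splits into left=[8], right=[]
  root=8; inorder splits into left=[], right=[]
  root=25; inorder splits into left=[], right=[]
Reconstructed level-order: [20, 15, 25, 8]


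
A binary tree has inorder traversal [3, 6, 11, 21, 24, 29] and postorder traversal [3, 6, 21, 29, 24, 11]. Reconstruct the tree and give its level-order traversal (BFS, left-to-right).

Inorder:   [3, 6, 11, 21, 24, 29]
Postorder: [3, 6, 21, 29, 24, 11]
Algorithm: postorder visits root last, so walk postorder right-to-left;
each value is the root of the current inorder slice — split it at that
value, recurse on the right subtree first, then the left.
Recursive splits:
  root=11; inorder splits into left=[3, 6], right=[21, 24, 29]
  root=24; inorder splits into left=[21], right=[29]
  root=29; inorder splits into left=[], right=[]
  root=21; inorder splits into left=[], right=[]
  root=6; inorder splits into left=[3], right=[]
  root=3; inorder splits into left=[], right=[]
Reconstructed level-order: [11, 6, 24, 3, 21, 29]


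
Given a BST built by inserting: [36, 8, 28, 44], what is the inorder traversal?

Tree insertion order: [36, 8, 28, 44]
Tree (level-order array): [36, 8, 44, None, 28]
Inorder traversal: [8, 28, 36, 44]


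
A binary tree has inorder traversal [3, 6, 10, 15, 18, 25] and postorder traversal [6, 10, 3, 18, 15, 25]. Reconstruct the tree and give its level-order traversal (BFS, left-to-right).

Inorder:   [3, 6, 10, 15, 18, 25]
Postorder: [6, 10, 3, 18, 15, 25]
Algorithm: postorder visits root last, so walk postorder right-to-left;
each value is the root of the current inorder slice — split it at that
value, recurse on the right subtree first, then the left.
Recursive splits:
  root=25; inorder splits into left=[3, 6, 10, 15, 18], right=[]
  root=15; inorder splits into left=[3, 6, 10], right=[18]
  root=18; inorder splits into left=[], right=[]
  root=3; inorder splits into left=[], right=[6, 10]
  root=10; inorder splits into left=[6], right=[]
  root=6; inorder splits into left=[], right=[]
Reconstructed level-order: [25, 15, 3, 18, 10, 6]


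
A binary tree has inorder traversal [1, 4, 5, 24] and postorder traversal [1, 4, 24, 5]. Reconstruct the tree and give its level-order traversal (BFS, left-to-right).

Inorder:   [1, 4, 5, 24]
Postorder: [1, 4, 24, 5]
Algorithm: postorder visits root last, so walk postorder right-to-left;
each value is the root of the current inorder slice — split it at that
value, recurse on the right subtree first, then the left.
Recursive splits:
  root=5; inorder splits into left=[1, 4], right=[24]
  root=24; inorder splits into left=[], right=[]
  root=4; inorder splits into left=[1], right=[]
  root=1; inorder splits into left=[], right=[]
Reconstructed level-order: [5, 4, 24, 1]


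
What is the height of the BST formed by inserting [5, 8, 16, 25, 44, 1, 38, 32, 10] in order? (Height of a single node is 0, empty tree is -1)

Insertion order: [5, 8, 16, 25, 44, 1, 38, 32, 10]
Tree (level-order array): [5, 1, 8, None, None, None, 16, 10, 25, None, None, None, 44, 38, None, 32]
Compute height bottom-up (empty subtree = -1):
  height(1) = 1 + max(-1, -1) = 0
  height(10) = 1 + max(-1, -1) = 0
  height(32) = 1 + max(-1, -1) = 0
  height(38) = 1 + max(0, -1) = 1
  height(44) = 1 + max(1, -1) = 2
  height(25) = 1 + max(-1, 2) = 3
  height(16) = 1 + max(0, 3) = 4
  height(8) = 1 + max(-1, 4) = 5
  height(5) = 1 + max(0, 5) = 6
Height = 6


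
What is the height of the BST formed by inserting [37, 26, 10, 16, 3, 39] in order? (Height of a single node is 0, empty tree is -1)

Insertion order: [37, 26, 10, 16, 3, 39]
Tree (level-order array): [37, 26, 39, 10, None, None, None, 3, 16]
Compute height bottom-up (empty subtree = -1):
  height(3) = 1 + max(-1, -1) = 0
  height(16) = 1 + max(-1, -1) = 0
  height(10) = 1 + max(0, 0) = 1
  height(26) = 1 + max(1, -1) = 2
  height(39) = 1 + max(-1, -1) = 0
  height(37) = 1 + max(2, 0) = 3
Height = 3


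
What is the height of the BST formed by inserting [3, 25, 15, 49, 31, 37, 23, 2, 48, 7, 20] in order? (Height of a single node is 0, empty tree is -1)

Insertion order: [3, 25, 15, 49, 31, 37, 23, 2, 48, 7, 20]
Tree (level-order array): [3, 2, 25, None, None, 15, 49, 7, 23, 31, None, None, None, 20, None, None, 37, None, None, None, 48]
Compute height bottom-up (empty subtree = -1):
  height(2) = 1 + max(-1, -1) = 0
  height(7) = 1 + max(-1, -1) = 0
  height(20) = 1 + max(-1, -1) = 0
  height(23) = 1 + max(0, -1) = 1
  height(15) = 1 + max(0, 1) = 2
  height(48) = 1 + max(-1, -1) = 0
  height(37) = 1 + max(-1, 0) = 1
  height(31) = 1 + max(-1, 1) = 2
  height(49) = 1 + max(2, -1) = 3
  height(25) = 1 + max(2, 3) = 4
  height(3) = 1 + max(0, 4) = 5
Height = 5


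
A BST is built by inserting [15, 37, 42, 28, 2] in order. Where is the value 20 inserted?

Starting tree (level order): [15, 2, 37, None, None, 28, 42]
Insertion path: 15 -> 37 -> 28
Result: insert 20 as left child of 28
Final tree (level order): [15, 2, 37, None, None, 28, 42, 20]


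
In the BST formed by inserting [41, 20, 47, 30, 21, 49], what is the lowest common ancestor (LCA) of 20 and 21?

Tree insertion order: [41, 20, 47, 30, 21, 49]
Tree (level-order array): [41, 20, 47, None, 30, None, 49, 21]
In a BST, the LCA of p=20, q=21 is the first node v on the
root-to-leaf path with p <= v <= q (go left if both < v, right if both > v).
Walk from root:
  at 41: both 20 and 21 < 41, go left
  at 20: 20 <= 20 <= 21, this is the LCA
LCA = 20


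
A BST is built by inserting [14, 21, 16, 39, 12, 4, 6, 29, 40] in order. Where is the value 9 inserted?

Starting tree (level order): [14, 12, 21, 4, None, 16, 39, None, 6, None, None, 29, 40]
Insertion path: 14 -> 12 -> 4 -> 6
Result: insert 9 as right child of 6
Final tree (level order): [14, 12, 21, 4, None, 16, 39, None, 6, None, None, 29, 40, None, 9]


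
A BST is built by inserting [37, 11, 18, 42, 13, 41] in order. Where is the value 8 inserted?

Starting tree (level order): [37, 11, 42, None, 18, 41, None, 13]
Insertion path: 37 -> 11
Result: insert 8 as left child of 11
Final tree (level order): [37, 11, 42, 8, 18, 41, None, None, None, 13]


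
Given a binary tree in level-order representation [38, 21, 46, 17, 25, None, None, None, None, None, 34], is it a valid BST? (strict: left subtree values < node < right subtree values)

Level-order array: [38, 21, 46, 17, 25, None, None, None, None, None, 34]
Validate using subtree bounds (lo, hi): at each node, require lo < value < hi,
then recurse left with hi=value and right with lo=value.
Preorder trace (stopping at first violation):
  at node 38 with bounds (-inf, +inf): OK
  at node 21 with bounds (-inf, 38): OK
  at node 17 with bounds (-inf, 21): OK
  at node 25 with bounds (21, 38): OK
  at node 34 with bounds (25, 38): OK
  at node 46 with bounds (38, +inf): OK
No violation found at any node.
Result: Valid BST


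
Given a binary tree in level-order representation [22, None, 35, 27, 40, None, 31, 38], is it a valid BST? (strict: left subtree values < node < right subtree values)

Level-order array: [22, None, 35, 27, 40, None, 31, 38]
Validate using subtree bounds (lo, hi): at each node, require lo < value < hi,
then recurse left with hi=value and right with lo=value.
Preorder trace (stopping at first violation):
  at node 22 with bounds (-inf, +inf): OK
  at node 35 with bounds (22, +inf): OK
  at node 27 with bounds (22, 35): OK
  at node 31 with bounds (27, 35): OK
  at node 40 with bounds (35, +inf): OK
  at node 38 with bounds (35, 40): OK
No violation found at any node.
Result: Valid BST


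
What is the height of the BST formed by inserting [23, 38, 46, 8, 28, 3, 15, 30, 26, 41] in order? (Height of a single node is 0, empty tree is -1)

Insertion order: [23, 38, 46, 8, 28, 3, 15, 30, 26, 41]
Tree (level-order array): [23, 8, 38, 3, 15, 28, 46, None, None, None, None, 26, 30, 41]
Compute height bottom-up (empty subtree = -1):
  height(3) = 1 + max(-1, -1) = 0
  height(15) = 1 + max(-1, -1) = 0
  height(8) = 1 + max(0, 0) = 1
  height(26) = 1 + max(-1, -1) = 0
  height(30) = 1 + max(-1, -1) = 0
  height(28) = 1 + max(0, 0) = 1
  height(41) = 1 + max(-1, -1) = 0
  height(46) = 1 + max(0, -1) = 1
  height(38) = 1 + max(1, 1) = 2
  height(23) = 1 + max(1, 2) = 3
Height = 3
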